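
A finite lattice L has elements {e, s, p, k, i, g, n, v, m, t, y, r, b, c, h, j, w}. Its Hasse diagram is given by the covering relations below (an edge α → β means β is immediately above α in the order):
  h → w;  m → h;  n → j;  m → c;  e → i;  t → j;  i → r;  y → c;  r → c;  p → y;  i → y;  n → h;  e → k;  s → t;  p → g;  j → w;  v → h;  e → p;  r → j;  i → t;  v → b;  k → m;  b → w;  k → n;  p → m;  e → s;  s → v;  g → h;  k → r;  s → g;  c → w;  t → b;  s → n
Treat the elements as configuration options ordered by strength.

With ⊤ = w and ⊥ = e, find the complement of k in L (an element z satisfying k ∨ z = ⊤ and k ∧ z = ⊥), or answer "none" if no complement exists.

b

Need z with k ∨ z = w and k ∧ z = e.
Checking each element gives: b.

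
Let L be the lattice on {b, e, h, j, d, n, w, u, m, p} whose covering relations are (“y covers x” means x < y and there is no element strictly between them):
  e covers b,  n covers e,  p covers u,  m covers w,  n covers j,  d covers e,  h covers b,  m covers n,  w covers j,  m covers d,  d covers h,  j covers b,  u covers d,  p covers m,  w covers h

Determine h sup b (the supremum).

Common upper bounds of {h, b}: d, h, m, p, u, w.
The least among these is h.

h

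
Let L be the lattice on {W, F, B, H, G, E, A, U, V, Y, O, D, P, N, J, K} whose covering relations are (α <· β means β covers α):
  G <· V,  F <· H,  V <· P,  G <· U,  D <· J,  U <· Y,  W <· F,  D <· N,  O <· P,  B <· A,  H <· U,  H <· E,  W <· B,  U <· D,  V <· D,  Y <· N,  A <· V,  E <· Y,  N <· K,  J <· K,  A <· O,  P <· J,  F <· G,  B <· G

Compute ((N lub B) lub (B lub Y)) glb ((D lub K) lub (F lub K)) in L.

N

N ∨ B = N
B ∨ Y = Y
N ∨ Y = N
D ∨ K = K
F ∨ K = K
K ∨ K = K
N ∧ K = N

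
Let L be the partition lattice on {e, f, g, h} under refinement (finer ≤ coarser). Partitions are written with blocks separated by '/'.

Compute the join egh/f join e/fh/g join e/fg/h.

Common upper bounds of {egh/f, e/fh/g, e/fg/h}: efgh.
The least among these is efgh.

efgh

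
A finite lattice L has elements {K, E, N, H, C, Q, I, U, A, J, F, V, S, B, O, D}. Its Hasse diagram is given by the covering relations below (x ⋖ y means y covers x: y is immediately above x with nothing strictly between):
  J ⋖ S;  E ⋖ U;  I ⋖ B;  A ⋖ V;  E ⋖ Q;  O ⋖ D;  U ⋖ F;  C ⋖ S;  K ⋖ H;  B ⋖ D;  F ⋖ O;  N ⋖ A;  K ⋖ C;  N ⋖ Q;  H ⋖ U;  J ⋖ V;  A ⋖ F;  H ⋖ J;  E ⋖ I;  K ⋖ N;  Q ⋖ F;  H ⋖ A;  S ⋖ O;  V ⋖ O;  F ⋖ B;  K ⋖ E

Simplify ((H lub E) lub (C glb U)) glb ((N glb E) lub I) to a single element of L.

H ∨ E = U
C ∧ U = K
U ∨ K = U
N ∧ E = K
K ∨ I = I
U ∧ I = E

E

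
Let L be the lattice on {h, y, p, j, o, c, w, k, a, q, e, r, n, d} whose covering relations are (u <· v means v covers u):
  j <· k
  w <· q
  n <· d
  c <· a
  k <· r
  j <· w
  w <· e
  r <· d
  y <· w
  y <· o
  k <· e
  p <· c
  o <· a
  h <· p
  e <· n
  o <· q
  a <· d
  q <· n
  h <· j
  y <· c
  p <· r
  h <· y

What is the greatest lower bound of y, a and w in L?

y

Common lower bounds of {y, a, w}: h, y.
The greatest among these is y.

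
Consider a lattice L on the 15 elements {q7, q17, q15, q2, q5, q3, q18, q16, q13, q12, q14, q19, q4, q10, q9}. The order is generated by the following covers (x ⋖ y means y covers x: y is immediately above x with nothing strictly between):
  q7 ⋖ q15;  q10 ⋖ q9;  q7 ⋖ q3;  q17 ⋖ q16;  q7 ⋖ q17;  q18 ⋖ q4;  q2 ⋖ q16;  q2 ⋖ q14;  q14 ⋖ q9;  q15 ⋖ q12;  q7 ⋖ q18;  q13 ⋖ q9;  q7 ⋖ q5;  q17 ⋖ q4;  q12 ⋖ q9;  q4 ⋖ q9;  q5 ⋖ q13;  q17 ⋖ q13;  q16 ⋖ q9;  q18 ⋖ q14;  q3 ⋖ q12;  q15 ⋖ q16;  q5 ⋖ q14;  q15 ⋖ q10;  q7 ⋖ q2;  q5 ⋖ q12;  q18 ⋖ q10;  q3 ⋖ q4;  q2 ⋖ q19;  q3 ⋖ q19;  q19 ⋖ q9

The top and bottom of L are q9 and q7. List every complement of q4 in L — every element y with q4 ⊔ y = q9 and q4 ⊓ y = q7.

q15, q2, q5

Need y with q4 ∨ y = q9 and q4 ∧ y = q7.
Checking each element gives: q15, q2, q5.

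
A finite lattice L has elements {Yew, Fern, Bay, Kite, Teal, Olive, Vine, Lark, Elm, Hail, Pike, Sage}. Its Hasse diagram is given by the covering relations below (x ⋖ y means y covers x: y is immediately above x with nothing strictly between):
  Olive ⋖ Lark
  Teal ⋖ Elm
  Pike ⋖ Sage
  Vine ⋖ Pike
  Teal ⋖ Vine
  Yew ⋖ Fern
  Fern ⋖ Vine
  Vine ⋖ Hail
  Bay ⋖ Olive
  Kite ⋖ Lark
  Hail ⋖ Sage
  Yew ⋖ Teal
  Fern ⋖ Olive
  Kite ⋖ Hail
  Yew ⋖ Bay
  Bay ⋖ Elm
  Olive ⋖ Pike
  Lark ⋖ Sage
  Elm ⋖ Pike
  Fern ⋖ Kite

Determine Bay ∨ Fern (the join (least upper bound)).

Common upper bounds of {Bay, Fern}: Lark, Olive, Pike, Sage.
The least among these is Olive.

Olive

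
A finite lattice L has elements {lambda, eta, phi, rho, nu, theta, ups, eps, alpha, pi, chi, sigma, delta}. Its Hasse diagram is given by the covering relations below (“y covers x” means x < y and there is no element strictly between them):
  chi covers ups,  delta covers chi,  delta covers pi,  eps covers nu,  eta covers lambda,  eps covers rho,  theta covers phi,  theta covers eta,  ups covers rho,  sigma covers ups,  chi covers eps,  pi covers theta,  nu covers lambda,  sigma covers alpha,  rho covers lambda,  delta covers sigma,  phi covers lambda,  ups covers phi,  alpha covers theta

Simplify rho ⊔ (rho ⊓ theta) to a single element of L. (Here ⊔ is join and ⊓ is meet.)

rho ∧ theta = lambda
rho ∨ lambda = rho

rho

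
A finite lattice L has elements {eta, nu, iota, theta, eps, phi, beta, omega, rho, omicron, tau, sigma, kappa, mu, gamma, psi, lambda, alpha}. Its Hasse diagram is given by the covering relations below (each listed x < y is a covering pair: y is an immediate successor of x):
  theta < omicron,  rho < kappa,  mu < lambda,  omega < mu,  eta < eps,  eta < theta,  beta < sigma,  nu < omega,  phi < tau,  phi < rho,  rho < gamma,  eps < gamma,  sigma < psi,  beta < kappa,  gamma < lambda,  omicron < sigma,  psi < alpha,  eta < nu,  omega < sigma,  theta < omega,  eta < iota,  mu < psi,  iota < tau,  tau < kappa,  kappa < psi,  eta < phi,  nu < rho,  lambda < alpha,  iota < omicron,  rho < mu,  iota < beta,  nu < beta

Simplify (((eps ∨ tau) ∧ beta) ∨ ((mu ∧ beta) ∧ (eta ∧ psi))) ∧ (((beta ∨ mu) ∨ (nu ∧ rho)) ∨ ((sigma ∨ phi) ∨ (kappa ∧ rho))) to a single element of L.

eps ∨ tau = alpha
alpha ∧ beta = beta
mu ∧ beta = nu
eta ∧ psi = eta
nu ∧ eta = eta
beta ∨ eta = beta
beta ∨ mu = psi
nu ∧ rho = nu
psi ∨ nu = psi
sigma ∨ phi = psi
kappa ∧ rho = rho
psi ∨ rho = psi
psi ∨ psi = psi
beta ∧ psi = beta

beta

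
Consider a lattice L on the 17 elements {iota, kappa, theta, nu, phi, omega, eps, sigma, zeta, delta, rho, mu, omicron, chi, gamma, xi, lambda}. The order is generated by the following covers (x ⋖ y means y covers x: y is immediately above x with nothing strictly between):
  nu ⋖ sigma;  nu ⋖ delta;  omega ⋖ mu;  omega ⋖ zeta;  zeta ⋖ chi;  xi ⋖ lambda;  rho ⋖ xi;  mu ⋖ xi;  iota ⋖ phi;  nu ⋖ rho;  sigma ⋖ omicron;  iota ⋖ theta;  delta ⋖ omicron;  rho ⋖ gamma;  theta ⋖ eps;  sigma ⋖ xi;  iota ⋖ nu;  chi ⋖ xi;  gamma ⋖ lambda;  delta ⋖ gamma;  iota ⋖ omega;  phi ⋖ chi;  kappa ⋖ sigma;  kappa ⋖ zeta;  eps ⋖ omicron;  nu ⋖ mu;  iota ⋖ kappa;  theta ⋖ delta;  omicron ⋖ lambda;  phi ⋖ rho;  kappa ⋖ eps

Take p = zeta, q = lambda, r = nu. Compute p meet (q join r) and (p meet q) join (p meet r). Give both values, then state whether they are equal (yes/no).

q join r = lambda, so p meet (q join r) = zeta meet lambda = zeta.
p meet q = zeta and p meet r = iota, so (p meet q) join (p meet r) = zeta join iota = zeta.
Equal: yes.

zeta; zeta; yes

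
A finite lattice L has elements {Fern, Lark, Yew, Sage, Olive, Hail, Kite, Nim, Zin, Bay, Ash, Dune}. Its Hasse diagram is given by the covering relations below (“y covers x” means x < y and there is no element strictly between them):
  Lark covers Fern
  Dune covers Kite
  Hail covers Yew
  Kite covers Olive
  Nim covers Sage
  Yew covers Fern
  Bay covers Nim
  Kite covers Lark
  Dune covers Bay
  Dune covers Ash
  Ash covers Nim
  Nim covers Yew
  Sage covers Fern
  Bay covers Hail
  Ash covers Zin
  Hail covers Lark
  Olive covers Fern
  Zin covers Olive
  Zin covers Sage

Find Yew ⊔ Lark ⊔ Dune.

Dune

Common upper bounds of {Yew, Lark, Dune}: Dune.
The least among these is Dune.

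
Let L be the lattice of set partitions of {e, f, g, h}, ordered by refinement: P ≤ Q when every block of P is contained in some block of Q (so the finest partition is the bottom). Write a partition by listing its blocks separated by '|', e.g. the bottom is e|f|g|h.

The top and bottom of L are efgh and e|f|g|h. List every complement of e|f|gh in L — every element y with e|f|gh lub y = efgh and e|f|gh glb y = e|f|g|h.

efg|h, efh|g, eg|fh, eh|fg

Need y with e|f|gh ∨ y = efgh and e|f|gh ∧ y = e|f|g|h.
Checking each element gives: efg|h, efh|g, eg|fh, eh|fg.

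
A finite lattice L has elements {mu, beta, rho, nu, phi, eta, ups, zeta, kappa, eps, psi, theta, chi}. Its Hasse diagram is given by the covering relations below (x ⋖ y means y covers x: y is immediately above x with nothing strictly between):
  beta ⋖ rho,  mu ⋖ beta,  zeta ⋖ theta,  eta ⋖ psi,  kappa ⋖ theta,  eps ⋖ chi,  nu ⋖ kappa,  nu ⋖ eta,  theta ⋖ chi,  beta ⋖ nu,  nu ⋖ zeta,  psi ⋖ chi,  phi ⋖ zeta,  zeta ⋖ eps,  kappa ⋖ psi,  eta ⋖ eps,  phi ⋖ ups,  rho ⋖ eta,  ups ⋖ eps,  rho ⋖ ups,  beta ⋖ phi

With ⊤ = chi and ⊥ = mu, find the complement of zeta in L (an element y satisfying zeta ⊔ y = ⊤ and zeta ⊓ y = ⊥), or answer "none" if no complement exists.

For every candidate y, either zeta ∨ y ≠ chi or zeta ∧ y ≠ mu; no complement exists.

none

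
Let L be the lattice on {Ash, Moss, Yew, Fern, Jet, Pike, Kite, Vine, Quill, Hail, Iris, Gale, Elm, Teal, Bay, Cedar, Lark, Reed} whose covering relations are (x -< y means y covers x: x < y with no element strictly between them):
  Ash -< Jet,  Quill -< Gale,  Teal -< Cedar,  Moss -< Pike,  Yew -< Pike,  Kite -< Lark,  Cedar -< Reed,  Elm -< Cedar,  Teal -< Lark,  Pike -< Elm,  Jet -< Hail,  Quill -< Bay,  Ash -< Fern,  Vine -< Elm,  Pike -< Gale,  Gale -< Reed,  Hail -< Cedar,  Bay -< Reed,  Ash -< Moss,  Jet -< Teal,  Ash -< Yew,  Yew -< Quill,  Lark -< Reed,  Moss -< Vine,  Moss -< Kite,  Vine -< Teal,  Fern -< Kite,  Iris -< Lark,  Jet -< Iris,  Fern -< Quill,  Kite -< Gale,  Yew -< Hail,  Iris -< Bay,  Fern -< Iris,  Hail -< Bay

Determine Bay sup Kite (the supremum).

Reed

Common upper bounds of {Bay, Kite}: Reed.
The least among these is Reed.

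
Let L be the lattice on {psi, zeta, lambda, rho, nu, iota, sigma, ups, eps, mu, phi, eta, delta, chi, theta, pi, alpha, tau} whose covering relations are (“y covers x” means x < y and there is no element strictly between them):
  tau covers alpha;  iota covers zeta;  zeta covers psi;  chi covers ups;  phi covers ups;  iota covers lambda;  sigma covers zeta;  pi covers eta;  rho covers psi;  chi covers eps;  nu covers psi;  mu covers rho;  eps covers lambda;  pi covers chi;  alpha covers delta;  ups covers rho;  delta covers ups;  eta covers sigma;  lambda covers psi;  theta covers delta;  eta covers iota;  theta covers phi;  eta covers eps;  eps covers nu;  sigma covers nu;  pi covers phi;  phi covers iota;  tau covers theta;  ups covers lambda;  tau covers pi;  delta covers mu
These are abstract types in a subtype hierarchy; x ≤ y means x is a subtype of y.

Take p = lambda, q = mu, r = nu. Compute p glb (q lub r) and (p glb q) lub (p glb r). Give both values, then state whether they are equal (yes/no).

q lub r = tau, so p glb (q lub r) = lambda glb tau = lambda.
p glb q = psi and p glb r = psi, so (p glb q) lub (p glb r) = psi lub psi = psi.
Equal: no.

lambda; psi; no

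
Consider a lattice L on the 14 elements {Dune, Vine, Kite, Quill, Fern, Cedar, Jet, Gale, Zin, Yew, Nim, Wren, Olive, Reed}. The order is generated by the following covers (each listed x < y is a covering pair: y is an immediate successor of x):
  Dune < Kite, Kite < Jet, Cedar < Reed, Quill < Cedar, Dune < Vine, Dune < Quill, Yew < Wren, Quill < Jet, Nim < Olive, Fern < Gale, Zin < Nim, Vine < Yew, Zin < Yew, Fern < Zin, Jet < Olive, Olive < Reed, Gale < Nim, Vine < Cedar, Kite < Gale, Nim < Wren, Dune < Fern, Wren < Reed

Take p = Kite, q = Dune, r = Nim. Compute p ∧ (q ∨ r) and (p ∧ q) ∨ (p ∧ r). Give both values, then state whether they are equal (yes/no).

Kite; Kite; yes

q ∨ r = Nim, so p ∧ (q ∨ r) = Kite ∧ Nim = Kite.
p ∧ q = Dune and p ∧ r = Kite, so (p ∧ q) ∨ (p ∧ r) = Dune ∨ Kite = Kite.
Equal: yes.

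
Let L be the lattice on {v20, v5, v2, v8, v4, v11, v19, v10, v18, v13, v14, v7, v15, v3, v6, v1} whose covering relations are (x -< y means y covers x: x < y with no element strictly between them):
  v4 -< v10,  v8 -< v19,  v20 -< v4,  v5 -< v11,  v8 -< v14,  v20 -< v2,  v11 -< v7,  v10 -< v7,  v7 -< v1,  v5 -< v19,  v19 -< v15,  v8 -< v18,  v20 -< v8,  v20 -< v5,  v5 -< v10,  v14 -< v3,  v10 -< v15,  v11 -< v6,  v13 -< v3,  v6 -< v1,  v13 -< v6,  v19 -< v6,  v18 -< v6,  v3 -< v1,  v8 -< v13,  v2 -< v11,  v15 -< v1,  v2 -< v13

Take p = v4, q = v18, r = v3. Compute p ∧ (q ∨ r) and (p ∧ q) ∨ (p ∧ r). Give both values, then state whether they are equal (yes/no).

q ∨ r = v1, so p ∧ (q ∨ r) = v4 ∧ v1 = v4.
p ∧ q = v20 and p ∧ r = v20, so (p ∧ q) ∨ (p ∧ r) = v20 ∨ v20 = v20.
Equal: no.

v4; v20; no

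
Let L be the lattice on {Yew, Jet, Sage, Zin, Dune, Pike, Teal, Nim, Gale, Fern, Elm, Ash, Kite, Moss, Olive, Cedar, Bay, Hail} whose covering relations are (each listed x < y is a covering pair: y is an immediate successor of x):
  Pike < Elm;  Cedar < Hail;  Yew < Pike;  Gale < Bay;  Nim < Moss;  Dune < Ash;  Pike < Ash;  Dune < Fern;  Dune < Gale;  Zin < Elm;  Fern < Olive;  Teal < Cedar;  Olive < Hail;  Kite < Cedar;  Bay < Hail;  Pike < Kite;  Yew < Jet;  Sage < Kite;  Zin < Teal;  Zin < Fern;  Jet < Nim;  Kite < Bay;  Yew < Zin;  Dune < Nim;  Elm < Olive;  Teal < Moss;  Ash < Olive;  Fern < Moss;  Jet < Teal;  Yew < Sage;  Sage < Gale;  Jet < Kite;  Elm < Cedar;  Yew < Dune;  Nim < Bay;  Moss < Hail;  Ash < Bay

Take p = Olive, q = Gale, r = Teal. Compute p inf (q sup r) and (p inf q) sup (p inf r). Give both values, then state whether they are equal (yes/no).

Olive; Fern; no

q sup r = Hail, so p inf (q sup r) = Olive inf Hail = Olive.
p inf q = Dune and p inf r = Zin, so (p inf q) sup (p inf r) = Dune sup Zin = Fern.
Equal: no.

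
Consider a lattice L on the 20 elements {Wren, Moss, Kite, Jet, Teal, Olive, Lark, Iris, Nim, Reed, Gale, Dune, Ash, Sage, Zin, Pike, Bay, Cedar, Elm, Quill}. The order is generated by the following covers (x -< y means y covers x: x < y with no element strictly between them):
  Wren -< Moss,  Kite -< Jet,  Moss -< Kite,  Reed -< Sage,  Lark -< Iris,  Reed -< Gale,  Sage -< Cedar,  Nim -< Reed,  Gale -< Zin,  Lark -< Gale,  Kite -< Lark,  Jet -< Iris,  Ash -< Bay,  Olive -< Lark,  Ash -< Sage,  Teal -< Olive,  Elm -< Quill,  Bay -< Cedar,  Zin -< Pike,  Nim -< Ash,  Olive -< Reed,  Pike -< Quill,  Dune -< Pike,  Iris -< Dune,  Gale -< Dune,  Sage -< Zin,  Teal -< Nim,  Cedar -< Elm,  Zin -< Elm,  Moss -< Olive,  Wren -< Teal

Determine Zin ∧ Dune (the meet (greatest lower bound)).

Common lower bounds of {Zin, Dune}: Gale, Kite, Lark, Moss, Nim, Olive, Reed, Teal, Wren.
The greatest among these is Gale.

Gale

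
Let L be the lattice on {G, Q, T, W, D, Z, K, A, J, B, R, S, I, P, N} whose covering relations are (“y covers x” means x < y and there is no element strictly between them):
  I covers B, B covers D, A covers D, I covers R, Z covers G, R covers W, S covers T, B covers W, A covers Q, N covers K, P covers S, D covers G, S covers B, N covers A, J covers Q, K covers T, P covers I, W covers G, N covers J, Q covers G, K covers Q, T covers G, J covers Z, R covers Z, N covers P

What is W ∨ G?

Common upper bounds of {W, G}: B, I, N, P, R, S, W.
The least among these is W.

W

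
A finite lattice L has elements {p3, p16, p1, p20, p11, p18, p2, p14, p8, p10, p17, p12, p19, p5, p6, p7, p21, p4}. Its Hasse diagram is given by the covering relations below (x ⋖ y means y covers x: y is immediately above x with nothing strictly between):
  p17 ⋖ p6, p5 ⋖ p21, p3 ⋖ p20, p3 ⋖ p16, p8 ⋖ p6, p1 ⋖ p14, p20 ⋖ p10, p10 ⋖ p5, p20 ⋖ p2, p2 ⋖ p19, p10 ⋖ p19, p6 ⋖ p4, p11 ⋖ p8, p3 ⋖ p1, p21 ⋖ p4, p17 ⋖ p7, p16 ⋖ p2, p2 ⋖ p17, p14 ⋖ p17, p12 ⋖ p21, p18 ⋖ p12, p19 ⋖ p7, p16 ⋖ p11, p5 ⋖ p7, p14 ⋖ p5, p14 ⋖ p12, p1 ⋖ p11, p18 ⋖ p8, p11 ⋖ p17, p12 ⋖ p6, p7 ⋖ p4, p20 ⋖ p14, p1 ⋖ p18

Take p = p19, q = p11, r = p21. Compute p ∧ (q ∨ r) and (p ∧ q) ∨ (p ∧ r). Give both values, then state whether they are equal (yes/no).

q ∨ r = p4, so p ∧ (q ∨ r) = p19 ∧ p4 = p19.
p ∧ q = p16 and p ∧ r = p10, so (p ∧ q) ∨ (p ∧ r) = p16 ∨ p10 = p19.
Equal: yes.

p19; p19; yes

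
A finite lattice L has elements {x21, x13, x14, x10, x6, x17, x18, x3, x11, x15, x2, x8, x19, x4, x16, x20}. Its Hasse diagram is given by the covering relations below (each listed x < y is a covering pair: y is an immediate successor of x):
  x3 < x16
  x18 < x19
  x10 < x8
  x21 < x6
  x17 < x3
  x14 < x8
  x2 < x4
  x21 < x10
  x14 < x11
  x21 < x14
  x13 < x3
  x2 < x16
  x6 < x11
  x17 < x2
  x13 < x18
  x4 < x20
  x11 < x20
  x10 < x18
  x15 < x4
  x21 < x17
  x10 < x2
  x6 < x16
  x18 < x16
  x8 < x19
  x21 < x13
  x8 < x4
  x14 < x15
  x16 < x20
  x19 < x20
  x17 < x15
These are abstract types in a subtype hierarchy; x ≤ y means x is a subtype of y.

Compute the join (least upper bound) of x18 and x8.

Common upper bounds of {x18, x8}: x19, x20.
The least among these is x19.

x19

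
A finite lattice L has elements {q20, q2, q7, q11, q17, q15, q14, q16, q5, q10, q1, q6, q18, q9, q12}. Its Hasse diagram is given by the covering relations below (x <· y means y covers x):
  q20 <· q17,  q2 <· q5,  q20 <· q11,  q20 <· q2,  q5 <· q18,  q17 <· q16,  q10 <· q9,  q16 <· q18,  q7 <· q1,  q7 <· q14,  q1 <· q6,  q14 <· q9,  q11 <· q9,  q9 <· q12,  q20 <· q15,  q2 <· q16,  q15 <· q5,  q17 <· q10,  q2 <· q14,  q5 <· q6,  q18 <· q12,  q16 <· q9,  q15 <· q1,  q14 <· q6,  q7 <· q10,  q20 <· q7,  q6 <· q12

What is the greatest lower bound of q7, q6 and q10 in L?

q7

Common lower bounds of {q7, q6, q10}: q20, q7.
The greatest among these is q7.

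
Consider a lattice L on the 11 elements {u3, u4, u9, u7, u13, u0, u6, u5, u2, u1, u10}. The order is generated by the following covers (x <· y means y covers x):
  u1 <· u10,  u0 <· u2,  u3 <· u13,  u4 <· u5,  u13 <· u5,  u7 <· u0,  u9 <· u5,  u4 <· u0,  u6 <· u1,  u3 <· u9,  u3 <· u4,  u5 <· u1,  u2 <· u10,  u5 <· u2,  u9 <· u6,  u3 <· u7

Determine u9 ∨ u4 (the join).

Common upper bounds of {u9, u4}: u1, u10, u2, u5.
The least among these is u5.

u5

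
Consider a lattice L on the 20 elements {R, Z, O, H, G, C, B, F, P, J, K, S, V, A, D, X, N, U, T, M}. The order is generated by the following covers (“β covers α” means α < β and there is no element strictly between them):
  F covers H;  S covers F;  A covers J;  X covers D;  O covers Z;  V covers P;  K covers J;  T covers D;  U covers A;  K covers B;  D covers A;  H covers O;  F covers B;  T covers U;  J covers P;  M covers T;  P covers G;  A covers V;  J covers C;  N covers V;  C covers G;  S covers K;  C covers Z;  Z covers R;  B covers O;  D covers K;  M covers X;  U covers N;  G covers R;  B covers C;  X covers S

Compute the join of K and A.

Common upper bounds of {K, A}: D, M, T, X.
The least among these is D.

D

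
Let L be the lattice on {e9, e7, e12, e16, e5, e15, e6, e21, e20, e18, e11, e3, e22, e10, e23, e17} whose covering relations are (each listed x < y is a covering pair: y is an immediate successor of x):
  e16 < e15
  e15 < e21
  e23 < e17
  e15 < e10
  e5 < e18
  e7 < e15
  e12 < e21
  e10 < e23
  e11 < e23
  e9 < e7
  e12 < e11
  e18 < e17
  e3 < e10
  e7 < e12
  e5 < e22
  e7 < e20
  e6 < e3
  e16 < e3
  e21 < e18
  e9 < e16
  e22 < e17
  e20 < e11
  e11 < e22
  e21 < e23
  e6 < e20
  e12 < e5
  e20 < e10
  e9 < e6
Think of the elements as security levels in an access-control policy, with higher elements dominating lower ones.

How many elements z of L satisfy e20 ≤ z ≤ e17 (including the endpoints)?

The interval [e20, e17] = {e10, e11, e17, e20, e22, e23}, which has 6 elements.

6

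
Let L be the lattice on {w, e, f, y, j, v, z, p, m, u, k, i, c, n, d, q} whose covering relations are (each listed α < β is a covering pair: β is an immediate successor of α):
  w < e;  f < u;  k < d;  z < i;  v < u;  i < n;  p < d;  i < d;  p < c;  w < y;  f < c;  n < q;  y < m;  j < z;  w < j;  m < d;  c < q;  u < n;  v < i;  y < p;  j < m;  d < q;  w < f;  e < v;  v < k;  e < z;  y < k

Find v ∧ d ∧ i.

v

Common lower bounds of {v, d, i}: e, v, w.
The greatest among these is v.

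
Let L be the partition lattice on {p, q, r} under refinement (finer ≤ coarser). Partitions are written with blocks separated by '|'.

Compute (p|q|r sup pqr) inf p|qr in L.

p|qr

p|q|r ∨ pqr = pqr
pqr ∧ p|qr = p|qr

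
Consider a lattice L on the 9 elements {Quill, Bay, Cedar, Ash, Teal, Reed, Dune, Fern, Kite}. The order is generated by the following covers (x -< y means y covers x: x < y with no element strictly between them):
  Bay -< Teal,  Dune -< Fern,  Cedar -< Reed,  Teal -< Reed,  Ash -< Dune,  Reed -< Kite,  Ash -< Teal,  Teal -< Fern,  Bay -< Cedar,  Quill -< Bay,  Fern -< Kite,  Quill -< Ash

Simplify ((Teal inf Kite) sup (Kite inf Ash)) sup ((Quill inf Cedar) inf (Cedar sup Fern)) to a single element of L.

Teal

Teal ∧ Kite = Teal
Kite ∧ Ash = Ash
Teal ∨ Ash = Teal
Quill ∧ Cedar = Quill
Cedar ∨ Fern = Kite
Quill ∧ Kite = Quill
Teal ∨ Quill = Teal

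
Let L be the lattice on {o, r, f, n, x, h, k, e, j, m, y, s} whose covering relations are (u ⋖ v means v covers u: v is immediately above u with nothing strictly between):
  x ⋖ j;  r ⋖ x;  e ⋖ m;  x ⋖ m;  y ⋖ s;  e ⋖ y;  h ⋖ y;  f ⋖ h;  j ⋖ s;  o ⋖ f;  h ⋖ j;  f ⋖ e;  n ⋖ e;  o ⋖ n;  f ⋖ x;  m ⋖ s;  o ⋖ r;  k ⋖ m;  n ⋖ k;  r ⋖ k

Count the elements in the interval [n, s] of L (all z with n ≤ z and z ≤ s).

6

The interval [n, s] = {e, k, m, n, s, y}, which has 6 elements.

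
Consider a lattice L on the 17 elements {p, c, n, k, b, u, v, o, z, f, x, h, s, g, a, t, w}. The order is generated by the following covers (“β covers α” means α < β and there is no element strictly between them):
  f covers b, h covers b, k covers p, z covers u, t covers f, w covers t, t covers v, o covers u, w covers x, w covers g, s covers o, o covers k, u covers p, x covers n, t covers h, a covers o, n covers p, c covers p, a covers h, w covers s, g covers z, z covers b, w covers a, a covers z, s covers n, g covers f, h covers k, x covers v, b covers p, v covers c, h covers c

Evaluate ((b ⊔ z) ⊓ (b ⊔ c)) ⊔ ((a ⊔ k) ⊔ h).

b ∨ z = z
b ∨ c = h
z ∧ h = b
a ∨ k = a
a ∨ h = a
b ∨ a = a

a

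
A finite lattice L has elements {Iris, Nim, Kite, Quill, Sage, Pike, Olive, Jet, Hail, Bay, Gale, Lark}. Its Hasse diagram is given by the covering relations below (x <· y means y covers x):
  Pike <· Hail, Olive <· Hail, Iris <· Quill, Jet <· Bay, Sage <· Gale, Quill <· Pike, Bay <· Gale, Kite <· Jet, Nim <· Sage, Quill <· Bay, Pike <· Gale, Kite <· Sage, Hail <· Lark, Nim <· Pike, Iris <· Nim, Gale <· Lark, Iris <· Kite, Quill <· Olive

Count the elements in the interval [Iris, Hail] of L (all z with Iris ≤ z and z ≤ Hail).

6

The interval [Iris, Hail] = {Hail, Iris, Nim, Olive, Pike, Quill}, which has 6 elements.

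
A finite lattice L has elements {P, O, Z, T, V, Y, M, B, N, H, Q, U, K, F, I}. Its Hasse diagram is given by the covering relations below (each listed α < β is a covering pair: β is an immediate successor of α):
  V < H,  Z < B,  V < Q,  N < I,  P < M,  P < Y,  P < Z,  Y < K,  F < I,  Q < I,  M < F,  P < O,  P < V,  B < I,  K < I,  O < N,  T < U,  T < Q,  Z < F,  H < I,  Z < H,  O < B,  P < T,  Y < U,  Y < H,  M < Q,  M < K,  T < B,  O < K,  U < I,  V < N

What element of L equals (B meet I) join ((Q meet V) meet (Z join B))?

B ∧ I = B
Q ∧ V = V
Z ∨ B = B
V ∧ B = P
B ∨ P = B

B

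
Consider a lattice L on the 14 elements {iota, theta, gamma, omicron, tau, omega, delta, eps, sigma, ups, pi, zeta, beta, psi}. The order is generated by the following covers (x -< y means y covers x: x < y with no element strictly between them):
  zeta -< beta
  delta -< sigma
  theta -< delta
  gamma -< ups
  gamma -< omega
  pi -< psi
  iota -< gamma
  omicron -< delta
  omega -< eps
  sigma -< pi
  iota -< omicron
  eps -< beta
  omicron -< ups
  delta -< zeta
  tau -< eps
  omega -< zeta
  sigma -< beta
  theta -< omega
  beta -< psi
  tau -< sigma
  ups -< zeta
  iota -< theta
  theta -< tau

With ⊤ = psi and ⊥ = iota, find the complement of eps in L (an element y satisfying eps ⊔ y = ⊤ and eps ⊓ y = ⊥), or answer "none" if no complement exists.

For every candidate y, either eps ∨ y ≠ psi or eps ∧ y ≠ iota; no complement exists.

none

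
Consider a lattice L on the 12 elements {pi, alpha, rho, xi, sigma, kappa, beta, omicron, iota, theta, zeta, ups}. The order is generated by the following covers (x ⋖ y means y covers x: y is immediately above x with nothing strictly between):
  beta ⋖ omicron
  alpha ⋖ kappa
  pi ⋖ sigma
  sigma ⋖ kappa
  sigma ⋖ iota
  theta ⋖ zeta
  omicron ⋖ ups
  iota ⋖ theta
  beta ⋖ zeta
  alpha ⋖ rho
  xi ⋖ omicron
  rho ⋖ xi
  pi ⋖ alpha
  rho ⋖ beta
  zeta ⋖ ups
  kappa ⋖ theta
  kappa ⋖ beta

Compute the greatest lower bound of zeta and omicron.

Common lower bounds of {zeta, omicron}: alpha, beta, kappa, pi, rho, sigma.
The greatest among these is beta.

beta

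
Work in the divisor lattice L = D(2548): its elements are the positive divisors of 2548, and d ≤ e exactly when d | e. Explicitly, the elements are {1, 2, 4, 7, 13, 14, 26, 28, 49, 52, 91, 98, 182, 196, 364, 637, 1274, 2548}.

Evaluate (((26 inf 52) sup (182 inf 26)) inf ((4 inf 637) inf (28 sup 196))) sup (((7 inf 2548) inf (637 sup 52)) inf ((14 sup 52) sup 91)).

7

26 ∧ 52 = 26
182 ∧ 26 = 26
26 ∨ 26 = 26
4 ∧ 637 = 1
28 ∨ 196 = 196
1 ∧ 196 = 1
26 ∧ 1 = 1
7 ∧ 2548 = 7
637 ∨ 52 = 2548
7 ∧ 2548 = 7
14 ∨ 52 = 364
364 ∨ 91 = 364
7 ∧ 364 = 7
1 ∨ 7 = 7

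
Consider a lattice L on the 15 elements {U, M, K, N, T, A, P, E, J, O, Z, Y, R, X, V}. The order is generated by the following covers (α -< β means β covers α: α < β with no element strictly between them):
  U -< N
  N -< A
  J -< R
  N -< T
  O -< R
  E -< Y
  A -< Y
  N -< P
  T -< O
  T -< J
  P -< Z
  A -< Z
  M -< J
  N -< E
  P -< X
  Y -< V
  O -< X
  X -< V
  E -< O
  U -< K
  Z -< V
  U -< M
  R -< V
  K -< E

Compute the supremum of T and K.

Common upper bounds of {T, K}: O, R, V, X.
The least among these is O.

O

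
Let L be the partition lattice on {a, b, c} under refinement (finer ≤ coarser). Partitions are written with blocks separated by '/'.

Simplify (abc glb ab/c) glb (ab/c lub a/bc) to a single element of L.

abc ∧ ab/c = ab/c
ab/c ∨ a/bc = abc
ab/c ∧ abc = ab/c

ab/c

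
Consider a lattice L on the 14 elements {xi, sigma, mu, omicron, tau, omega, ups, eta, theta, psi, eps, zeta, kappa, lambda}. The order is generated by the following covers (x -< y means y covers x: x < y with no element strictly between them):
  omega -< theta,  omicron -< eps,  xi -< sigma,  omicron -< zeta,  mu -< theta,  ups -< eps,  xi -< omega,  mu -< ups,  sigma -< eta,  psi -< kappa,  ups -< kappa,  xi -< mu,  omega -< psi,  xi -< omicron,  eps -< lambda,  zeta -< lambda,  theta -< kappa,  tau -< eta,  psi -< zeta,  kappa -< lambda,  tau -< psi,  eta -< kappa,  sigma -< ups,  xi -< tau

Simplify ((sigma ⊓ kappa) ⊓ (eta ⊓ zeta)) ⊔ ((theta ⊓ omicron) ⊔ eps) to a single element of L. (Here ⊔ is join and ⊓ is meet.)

eps

sigma ∧ kappa = sigma
eta ∧ zeta = tau
sigma ∧ tau = xi
theta ∧ omicron = xi
xi ∨ eps = eps
xi ∨ eps = eps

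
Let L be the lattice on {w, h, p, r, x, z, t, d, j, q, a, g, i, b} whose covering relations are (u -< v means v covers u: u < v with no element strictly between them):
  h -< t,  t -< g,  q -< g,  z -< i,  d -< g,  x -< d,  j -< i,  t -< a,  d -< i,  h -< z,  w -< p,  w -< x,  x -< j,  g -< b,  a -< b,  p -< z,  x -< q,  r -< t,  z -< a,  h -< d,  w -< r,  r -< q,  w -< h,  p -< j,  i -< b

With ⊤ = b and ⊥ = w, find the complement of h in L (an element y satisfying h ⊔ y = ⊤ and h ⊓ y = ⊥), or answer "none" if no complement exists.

none

For every candidate y, either h ∨ y ≠ b or h ∧ y ≠ w; no complement exists.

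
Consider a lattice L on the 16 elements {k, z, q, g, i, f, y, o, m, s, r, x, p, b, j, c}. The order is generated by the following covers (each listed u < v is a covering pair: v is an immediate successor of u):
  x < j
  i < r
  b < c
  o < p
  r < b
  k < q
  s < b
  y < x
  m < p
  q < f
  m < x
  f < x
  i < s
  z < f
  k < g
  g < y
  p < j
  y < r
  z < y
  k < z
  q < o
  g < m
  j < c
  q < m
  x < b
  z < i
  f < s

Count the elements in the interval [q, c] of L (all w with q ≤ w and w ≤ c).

The interval [q, c] = {b, c, f, j, m, o, p, q, s, x}, which has 10 elements.

10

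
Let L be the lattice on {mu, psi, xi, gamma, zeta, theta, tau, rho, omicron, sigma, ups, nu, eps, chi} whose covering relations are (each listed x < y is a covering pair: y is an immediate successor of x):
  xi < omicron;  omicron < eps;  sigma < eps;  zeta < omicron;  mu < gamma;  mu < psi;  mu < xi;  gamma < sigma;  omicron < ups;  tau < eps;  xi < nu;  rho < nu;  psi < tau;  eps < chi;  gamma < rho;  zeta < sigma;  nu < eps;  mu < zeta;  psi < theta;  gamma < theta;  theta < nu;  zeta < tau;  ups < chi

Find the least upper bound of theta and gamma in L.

theta

Common upper bounds of {theta, gamma}: chi, eps, nu, theta.
The least among these is theta.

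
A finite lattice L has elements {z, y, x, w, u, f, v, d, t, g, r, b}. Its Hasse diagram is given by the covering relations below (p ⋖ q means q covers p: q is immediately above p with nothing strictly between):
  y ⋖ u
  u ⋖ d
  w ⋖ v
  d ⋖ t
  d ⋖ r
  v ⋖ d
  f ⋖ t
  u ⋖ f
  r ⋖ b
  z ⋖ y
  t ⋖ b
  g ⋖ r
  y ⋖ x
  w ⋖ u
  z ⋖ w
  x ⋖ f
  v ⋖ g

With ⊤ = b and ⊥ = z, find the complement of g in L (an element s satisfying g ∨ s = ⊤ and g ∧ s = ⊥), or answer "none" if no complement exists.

Need s with g ∨ s = b and g ∧ s = z.
Checking each element gives: x.

x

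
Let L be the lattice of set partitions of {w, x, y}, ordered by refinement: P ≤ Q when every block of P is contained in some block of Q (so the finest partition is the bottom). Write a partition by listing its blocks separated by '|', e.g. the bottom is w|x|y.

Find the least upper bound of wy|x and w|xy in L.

The join of wy|x and w|xy merges any blocks that overlap across the partitions, giving wxy.

wxy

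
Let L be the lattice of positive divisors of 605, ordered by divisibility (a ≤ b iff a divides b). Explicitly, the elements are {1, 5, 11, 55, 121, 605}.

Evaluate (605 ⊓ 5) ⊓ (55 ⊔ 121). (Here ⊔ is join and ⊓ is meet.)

5

605 ∧ 5 = 5
55 ∨ 121 = 605
5 ∧ 605 = 5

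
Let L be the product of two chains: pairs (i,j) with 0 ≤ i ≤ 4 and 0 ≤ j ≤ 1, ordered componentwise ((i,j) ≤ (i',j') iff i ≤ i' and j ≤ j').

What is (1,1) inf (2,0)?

In a product of chains, the meet is componentwise min, giving (1,0).

(1,0)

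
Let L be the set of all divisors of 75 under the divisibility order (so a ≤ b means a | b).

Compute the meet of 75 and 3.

3

In the divisibility order, the meet is the greatest common divisor: gcd(75, 3) = 3.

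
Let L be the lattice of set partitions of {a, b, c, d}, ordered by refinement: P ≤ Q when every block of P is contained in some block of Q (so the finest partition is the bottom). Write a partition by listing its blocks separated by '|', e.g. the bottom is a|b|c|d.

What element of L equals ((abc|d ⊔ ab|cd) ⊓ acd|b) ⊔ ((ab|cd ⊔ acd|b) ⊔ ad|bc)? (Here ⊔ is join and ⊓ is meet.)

abcd

abc|d ∨ ab|cd = abcd
abcd ∧ acd|b = acd|b
ab|cd ∨ acd|b = abcd
abcd ∨ ad|bc = abcd
acd|b ∨ abcd = abcd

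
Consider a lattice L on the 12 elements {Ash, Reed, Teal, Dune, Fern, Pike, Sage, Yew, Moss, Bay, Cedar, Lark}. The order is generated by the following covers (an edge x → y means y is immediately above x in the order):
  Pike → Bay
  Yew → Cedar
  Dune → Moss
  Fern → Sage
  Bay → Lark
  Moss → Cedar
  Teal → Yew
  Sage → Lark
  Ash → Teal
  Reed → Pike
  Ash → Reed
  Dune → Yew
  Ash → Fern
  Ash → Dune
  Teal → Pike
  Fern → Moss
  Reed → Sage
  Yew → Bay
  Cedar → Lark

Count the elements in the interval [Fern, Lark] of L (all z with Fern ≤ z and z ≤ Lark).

5

The interval [Fern, Lark] = {Cedar, Fern, Lark, Moss, Sage}, which has 5 elements.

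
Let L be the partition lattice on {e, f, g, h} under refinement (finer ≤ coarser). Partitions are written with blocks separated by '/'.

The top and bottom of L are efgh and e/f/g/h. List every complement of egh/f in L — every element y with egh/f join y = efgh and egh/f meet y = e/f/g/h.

e/fg/h, e/fh/g, ef/g/h

Need y with egh/f ∨ y = efgh and egh/f ∧ y = e/f/g/h.
Checking each element gives: e/fg/h, e/fh/g, ef/g/h.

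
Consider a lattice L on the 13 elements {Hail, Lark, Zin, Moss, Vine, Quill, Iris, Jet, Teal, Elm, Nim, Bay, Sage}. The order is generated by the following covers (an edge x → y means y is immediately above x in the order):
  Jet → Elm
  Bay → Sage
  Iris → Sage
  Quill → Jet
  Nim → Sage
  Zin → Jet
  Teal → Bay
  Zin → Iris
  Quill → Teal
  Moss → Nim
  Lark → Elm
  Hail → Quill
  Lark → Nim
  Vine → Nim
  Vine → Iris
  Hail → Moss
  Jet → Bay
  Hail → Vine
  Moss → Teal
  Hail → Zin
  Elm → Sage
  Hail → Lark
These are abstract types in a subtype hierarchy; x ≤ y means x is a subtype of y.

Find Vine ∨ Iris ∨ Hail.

Iris

Common upper bounds of {Vine, Iris, Hail}: Iris, Sage.
The least among these is Iris.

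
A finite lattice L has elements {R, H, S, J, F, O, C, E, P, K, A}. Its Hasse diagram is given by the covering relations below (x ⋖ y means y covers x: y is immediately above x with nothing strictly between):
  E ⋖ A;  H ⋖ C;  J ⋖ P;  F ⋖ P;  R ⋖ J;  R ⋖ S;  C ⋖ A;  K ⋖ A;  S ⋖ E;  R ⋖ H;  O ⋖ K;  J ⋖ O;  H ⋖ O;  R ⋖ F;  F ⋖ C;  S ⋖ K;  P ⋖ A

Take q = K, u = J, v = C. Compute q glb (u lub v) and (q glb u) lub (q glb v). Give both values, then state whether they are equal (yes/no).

u lub v = A, so q glb (u lub v) = K glb A = K.
q glb u = J and q glb v = H, so (q glb u) lub (q glb v) = J lub H = O.
Equal: no.

K; O; no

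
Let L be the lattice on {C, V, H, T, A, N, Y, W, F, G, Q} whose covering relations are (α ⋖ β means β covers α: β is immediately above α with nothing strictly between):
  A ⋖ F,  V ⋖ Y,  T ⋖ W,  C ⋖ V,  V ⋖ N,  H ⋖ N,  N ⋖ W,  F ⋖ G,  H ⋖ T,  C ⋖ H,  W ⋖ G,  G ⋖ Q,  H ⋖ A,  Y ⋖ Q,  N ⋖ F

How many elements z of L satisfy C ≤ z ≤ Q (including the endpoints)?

The interval [C, Q] = {A, C, F, G, H, N, Q, T, V, W, Y}, which has 11 elements.

11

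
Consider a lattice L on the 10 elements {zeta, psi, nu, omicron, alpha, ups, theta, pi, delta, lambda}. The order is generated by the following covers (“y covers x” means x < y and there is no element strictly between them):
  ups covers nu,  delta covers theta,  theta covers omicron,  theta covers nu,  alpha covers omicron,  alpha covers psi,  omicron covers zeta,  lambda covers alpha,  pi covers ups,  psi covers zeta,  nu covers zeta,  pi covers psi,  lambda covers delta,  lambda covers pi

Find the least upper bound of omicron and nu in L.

Common upper bounds of {omicron, nu}: delta, lambda, theta.
The least among these is theta.

theta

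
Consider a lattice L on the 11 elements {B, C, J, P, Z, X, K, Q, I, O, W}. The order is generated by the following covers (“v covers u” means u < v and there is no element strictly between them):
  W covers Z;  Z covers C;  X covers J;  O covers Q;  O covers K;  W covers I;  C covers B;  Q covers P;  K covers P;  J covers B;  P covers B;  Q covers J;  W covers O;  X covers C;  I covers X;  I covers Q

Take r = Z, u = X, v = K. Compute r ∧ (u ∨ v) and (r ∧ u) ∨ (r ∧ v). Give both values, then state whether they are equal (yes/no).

u ∨ v = W, so r ∧ (u ∨ v) = Z ∧ W = Z.
r ∧ u = C and r ∧ v = B, so (r ∧ u) ∨ (r ∧ v) = C ∨ B = C.
Equal: no.

Z; C; no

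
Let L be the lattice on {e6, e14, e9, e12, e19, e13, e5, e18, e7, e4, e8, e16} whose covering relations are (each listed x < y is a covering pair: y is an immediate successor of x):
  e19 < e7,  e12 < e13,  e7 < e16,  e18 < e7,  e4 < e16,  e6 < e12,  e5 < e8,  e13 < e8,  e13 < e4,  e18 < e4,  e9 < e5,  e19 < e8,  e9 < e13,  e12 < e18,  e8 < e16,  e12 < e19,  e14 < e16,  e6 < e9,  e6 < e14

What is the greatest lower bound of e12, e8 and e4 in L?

Common lower bounds of {e12, e8, e4}: e12, e6.
The greatest among these is e12.

e12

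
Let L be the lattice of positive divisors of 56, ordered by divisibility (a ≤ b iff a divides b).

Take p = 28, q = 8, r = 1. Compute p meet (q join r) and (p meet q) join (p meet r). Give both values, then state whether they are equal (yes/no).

4; 4; yes

q join r = 8, so p meet (q join r) = 28 meet 8 = 4.
p meet q = 4 and p meet r = 1, so (p meet q) join (p meet r) = 4 join 1 = 4.
Equal: yes.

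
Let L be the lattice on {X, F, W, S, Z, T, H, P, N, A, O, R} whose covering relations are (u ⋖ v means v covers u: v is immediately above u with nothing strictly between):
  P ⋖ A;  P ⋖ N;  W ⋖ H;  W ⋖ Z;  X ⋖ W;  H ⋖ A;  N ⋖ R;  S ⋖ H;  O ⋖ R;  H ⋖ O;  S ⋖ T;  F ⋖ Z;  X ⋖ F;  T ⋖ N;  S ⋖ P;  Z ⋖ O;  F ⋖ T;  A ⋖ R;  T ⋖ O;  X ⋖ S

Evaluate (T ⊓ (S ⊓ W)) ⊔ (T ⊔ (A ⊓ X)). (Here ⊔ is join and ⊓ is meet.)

T

S ∧ W = X
T ∧ X = X
A ∧ X = X
T ∨ X = T
X ∨ T = T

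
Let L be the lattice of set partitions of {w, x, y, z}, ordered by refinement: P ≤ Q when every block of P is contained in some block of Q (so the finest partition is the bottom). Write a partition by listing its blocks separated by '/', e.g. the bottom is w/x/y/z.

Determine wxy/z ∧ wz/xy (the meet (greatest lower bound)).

The meet (common refinement) of wxy/z and wz/xy intersects blocks pairwise, giving w/xy/z.

w/xy/z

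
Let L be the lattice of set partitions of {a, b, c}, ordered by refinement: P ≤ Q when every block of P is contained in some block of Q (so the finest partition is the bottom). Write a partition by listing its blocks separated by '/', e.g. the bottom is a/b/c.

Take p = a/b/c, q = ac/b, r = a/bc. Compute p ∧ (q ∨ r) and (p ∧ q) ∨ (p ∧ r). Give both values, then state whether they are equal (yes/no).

a/b/c; a/b/c; yes

q ∨ r = abc, so p ∧ (q ∨ r) = a/b/c ∧ abc = a/b/c.
p ∧ q = a/b/c and p ∧ r = a/b/c, so (p ∧ q) ∨ (p ∧ r) = a/b/c ∨ a/b/c = a/b/c.
Equal: yes.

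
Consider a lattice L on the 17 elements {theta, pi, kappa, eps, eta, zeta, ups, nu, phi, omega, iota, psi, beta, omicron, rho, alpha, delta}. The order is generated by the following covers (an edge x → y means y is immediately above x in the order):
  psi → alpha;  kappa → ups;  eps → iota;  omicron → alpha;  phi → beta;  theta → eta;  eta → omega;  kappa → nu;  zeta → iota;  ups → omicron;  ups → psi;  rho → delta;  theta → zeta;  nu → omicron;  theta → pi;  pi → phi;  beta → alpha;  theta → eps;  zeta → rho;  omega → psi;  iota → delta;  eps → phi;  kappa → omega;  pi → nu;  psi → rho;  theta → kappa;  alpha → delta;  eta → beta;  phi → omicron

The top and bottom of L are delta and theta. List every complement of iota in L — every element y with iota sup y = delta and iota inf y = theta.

eta, kappa, nu, omega, pi, psi, ups

Need y with iota ∨ y = delta and iota ∧ y = theta.
Checking each element gives: eta, kappa, nu, omega, pi, psi, ups.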